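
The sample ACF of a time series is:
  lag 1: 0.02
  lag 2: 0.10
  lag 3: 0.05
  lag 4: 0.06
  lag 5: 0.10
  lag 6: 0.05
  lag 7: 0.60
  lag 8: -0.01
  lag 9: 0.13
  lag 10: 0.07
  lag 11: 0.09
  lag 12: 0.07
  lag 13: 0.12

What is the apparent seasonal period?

7

The largest autocorrelation is r_7 = 0.60; the remaining lags stay at or below 0.13.
The dominant spike at lag 7 indicates a seasonal period of 7.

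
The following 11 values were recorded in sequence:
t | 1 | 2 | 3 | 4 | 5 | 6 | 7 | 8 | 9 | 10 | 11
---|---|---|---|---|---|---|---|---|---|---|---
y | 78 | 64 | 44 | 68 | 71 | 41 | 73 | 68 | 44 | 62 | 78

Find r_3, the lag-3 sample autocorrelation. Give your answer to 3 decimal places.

0.574

Mean ȳ = (78 + 64 + 44 + 68 + 71 + 41 + 73 + 68 + 44 + 62 + 78)/11 = 62.8182
Numerator Σ_{t=1}^{8}(y_t−ȳ)(y_{t+3}−ȳ) = 1074.9917
Denominator Σ(y_t−ȳ)² = 1871.6364
r_3 = 1074.9917 / 1871.6364 = 0.574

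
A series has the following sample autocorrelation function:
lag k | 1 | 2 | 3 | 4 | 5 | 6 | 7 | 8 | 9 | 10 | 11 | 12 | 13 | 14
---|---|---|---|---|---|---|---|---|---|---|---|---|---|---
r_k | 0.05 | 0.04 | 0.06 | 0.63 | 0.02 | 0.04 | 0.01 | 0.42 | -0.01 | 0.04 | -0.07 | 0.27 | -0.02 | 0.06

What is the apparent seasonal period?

The largest autocorrelation is r_4 = 0.63, with weaker echoes at lags 8 (0.42) and 12 (0.27); the remaining lags stay at or below 0.06.
The dominant spike at lag 4 indicates a seasonal period of 4.

4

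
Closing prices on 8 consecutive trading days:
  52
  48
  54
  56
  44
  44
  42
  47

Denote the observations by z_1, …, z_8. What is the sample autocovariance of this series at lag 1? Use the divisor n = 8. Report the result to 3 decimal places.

Mean z̄ = (52 + 48 + 54 + 56 + 44 + 44 + 42 + 47)/8 = 48.3750
Σ_{t=1}^{7}(z_t−z̄)(z_{t+1}−z̄) = 61.8594
γ_1 = 61.8594 / 8 = 7.732

7.732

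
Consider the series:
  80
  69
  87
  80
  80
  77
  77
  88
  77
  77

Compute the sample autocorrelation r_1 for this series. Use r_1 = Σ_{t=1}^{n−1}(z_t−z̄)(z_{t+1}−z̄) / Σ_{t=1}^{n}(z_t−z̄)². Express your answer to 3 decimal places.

Mean z̄ = (80 + 69 + 87 + 80 + 80 + 77 + 77 + 88 + 77 + 77)/10 = 79.2000
Numerator Σ_{t=1}^{9}(z_t−z̄)(z_{t+1}−z̄) = -111.6400
Denominator Σ(z_t−z̄)² = 263.6000
r_1 = -111.6400 / 263.6000 = -0.424

-0.424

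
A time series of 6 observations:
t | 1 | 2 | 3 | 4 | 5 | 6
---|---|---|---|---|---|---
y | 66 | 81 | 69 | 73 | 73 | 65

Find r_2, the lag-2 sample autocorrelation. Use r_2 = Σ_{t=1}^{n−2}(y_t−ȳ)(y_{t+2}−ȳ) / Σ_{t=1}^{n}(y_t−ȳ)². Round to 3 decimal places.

Mean ȳ = (66 + 81 + 69 + 73 + 73 + 65)/6 = 71.1667
Deviations from mean: -5.1667, 9.8333, -2.1667, 1.8333, 1.8333, -6.1667
Σ(y_t−ȳ)(y_{t+2}−ȳ) = (11.1944) + (18.0278) + (-3.9722) + (-11.3056) = 13.9444
Denominator Σ(y_t−ȳ)² = 172.8333
r_2 = 13.9444 / 172.8333 = 0.081

0.081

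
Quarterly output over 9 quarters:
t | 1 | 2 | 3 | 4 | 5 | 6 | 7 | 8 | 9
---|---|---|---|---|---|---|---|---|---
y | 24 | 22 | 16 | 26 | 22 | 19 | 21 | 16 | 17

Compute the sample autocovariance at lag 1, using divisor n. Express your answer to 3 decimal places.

Mean ȳ = (24 + 22 + 16 + 26 + 22 + 19 + 21 + 16 + 17)/9 = 20.3333
Σ_{t=1}^{8}(y_t−ȳ)(y_{t+1}−ȳ) = -7.7778
γ_1 = -7.7778 / 9 = -0.864

-0.864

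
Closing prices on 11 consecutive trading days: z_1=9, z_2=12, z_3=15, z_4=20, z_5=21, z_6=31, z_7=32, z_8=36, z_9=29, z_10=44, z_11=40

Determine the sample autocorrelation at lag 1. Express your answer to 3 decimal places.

0.654

Mean z̄ = (9 + 12 + 15 + 20 + 21 + 31 + 32 + 36 + 29 + 44 + 40)/11 = 26.2727
Numerator Σ_{t=1}^{10}(z_t−z̄)(z_{t+1}−z̄) = 887.2893
Denominator Σ(z_t−z̄)² = 1356.1818
r_1 = 887.2893 / 1356.1818 = 0.654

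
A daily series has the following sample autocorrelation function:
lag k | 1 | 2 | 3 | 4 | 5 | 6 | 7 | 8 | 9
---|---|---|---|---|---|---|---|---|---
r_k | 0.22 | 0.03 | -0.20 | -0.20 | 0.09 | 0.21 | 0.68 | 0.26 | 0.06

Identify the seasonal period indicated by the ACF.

7

The largest autocorrelation is r_7 = 0.68; the remaining lags stay at or below 0.26.
The dominant spike at lag 7 indicates a seasonal period of 7.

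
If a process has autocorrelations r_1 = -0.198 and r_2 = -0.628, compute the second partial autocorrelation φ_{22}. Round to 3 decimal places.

-0.694

φ_{22} = (r_2 − r_1²) / (1 − r_1²)
r_1² = (-0.198)² = 0.039204
Numerator = -0.628 − 0.0392 = -0.6672; denominator = 1 − 0.0392 = 0.9608
φ_{22} = -0.6672 / 0.9608 = -0.694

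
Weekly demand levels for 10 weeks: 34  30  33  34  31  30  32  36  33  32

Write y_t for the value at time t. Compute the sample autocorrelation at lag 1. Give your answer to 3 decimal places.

Mean ȳ = (34 + 30 + 33 + 34 + 31 + 30 + 32 + 36 + 33 + 32)/10 = 32.5000
Numerator Σ_{t=1}^{9}(y_t−ȳ)(y_{t+1}−ȳ) = -1.7500
Denominator Σ(y_t−ȳ)² = 32.5000
r_1 = -1.7500 / 32.5000 = -0.054

-0.054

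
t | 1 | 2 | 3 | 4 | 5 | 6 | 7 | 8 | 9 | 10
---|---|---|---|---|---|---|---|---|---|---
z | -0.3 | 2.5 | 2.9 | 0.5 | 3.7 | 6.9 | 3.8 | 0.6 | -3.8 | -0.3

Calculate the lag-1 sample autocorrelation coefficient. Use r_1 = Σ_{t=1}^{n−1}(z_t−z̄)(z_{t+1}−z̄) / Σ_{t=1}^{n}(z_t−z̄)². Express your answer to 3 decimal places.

0.405

Mean z̄ = (-0.3 + 2.5 + 2.9 + 0.5 + 3.7 + 6.9 + 3.8 + 0.6 − 3.8 − 0.3)/10 = 1.6500
Numerator Σ_{t=1}^{9}(z_t−z̄)(z_{t+1}−z̄) = 31.7525
Denominator Σ(z_t−z̄)² = 78.4050
r_1 = 31.7525 / 78.4050 = 0.405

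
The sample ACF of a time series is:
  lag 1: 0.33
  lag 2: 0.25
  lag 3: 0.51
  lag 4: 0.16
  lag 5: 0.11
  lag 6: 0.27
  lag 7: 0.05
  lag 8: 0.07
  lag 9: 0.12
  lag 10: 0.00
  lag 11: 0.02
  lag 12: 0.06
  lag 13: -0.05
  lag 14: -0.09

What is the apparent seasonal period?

3

The largest autocorrelation is r_3 = 0.51; the remaining lags stay at or below 0.33. The elevated value at lag 1 (0.33), dropping to 0.25 at lag 2, reflects decaying short-term dependence rather than seasonality.
The dominant spike at lag 3 indicates a seasonal period of 3.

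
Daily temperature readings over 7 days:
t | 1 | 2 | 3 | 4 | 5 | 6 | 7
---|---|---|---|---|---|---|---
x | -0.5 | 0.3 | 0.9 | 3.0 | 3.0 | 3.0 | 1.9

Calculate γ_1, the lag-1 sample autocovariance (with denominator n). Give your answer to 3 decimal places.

0.982

Mean x̄ = (-0.5 + 0.3 + 0.9 + 3.0 + 3.0 + 3.0 + 1.9)/7 = 1.6571
Deviations: -2.1571, -1.3571, -0.7571, 1.3429, 1.3429, 1.3429, 0.2429
Σ_{t=1}^{6}(x_t−x̄)(x_{t+1}−x̄) = 6.8710
γ_1 = 6.8710 / 7 = 0.982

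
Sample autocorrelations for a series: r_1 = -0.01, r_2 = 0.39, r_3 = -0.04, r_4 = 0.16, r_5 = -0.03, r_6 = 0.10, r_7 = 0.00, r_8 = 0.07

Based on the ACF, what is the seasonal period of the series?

The largest autocorrelation is r_2 = 0.39, with a weaker echo at lag 4 (0.16); the remaining lags stay at or below 0.10.
The dominant spike at lag 2 indicates a seasonal period of 2.

2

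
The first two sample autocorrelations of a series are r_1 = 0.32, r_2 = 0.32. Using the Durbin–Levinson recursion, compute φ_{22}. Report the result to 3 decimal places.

0.242

φ_{22} = (r_2 − r_1²) / (1 − r_1²)
r_1² = (0.32)² = 0.1024
Numerator = 0.32 − 0.1024 = 0.2176; denominator = 1 − 0.1024 = 0.8976
φ_{22} = 0.2176 / 0.8976 = 0.242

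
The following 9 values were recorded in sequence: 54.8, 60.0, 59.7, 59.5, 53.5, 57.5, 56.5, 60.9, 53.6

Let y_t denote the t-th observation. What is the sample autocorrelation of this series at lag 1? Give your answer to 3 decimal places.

-0.314

Mean ȳ = (54.8 + 60.0 + 59.7 + 59.5 + 53.5 + 57.5 + 56.5 + 60.9 + 53.6)/9 = 57.3333
Numerator Σ_{t=1}^{8}(y_t−ȳ)(y_{t+1}−ȳ) = -20.6878
Denominator Σ(y_t−ȳ)² = 65.9000
r_1 = -20.6878 / 65.9000 = -0.314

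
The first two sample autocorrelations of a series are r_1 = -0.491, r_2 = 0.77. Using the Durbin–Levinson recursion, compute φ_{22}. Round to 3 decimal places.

φ_{22} = (r_2 − r_1²) / (1 − r_1²)
r_1² = (-0.491)² = 0.241081
Numerator = 0.77 − 0.2411 = 0.5289; denominator = 1 − 0.2411 = 0.7589
φ_{22} = 0.5289 / 0.7589 = 0.697

0.697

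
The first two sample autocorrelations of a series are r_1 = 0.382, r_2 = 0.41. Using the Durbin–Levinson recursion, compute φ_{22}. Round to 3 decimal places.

0.309

φ_{22} = (r_2 − r_1²) / (1 − r_1²)
r_1² = (0.382)² = 0.145924
Numerator = 0.41 − 0.1459 = 0.2641; denominator = 1 − 0.1459 = 0.8541
φ_{22} = 0.2641 / 0.8541 = 0.309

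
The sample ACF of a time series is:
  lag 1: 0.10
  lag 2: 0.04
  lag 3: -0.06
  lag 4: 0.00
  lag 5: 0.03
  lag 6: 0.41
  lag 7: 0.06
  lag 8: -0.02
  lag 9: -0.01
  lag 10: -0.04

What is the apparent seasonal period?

The largest autocorrelation is r_6 = 0.41; the remaining lags stay at or below 0.10.
The dominant spike at lag 6 indicates a seasonal period of 6.

6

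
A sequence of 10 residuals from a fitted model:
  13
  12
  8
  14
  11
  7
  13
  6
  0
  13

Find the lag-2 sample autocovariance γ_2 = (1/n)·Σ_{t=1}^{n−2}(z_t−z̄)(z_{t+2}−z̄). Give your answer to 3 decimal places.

-3.948

Mean z̄ = (13 + 12 + 8 + 14 + 11 + 7 + 13 + 6 + 0 + 13)/10 = 9.7000
Σ_{t=1}^{8}(z_t−z̄)(z_{t+2}−z̄) = -39.4800
γ_2 = -39.4800 / 10 = -3.948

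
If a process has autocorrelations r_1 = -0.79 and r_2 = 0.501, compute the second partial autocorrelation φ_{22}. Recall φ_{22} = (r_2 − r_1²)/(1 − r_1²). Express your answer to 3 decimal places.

φ_{22} = (r_2 − r_1²) / (1 − r_1²)
r_1² = (-0.79)² = 0.6241
Numerator = 0.501 − 0.6241 = -0.1231; denominator = 1 − 0.6241 = 0.3759
φ_{22} = -0.1231 / 0.3759 = -0.327

-0.327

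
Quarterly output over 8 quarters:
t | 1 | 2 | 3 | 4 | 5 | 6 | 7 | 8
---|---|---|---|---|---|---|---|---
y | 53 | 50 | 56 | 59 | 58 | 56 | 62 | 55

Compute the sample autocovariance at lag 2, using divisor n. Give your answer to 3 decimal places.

-0.832

Mean ȳ = (53 + 50 + 56 + 59 + 58 + 56 + 62 + 55)/8 = 56.1250
Σ_{t=1}^{6}(y_t−ȳ)(y_{t+2}−ȳ) = -6.6563
γ_2 = -6.6563 / 8 = -0.832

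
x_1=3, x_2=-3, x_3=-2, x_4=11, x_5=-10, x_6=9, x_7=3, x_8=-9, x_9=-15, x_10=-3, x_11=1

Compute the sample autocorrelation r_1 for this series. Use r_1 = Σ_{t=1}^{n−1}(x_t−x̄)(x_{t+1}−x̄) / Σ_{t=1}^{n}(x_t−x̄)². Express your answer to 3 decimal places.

Mean x̄ = (3 − 3 − 2 + 11 − 10 + 9 + 3 − 9 − 15 − 3 + 1)/11 = -1.3636
Numerator Σ_{t=1}^{10}(x_t−x̄)(x_{t+1}−x̄) = -75.7686
Denominator Σ(x_t−x̄)² = 628.5455
r_1 = -75.7686 / 628.5455 = -0.121

-0.121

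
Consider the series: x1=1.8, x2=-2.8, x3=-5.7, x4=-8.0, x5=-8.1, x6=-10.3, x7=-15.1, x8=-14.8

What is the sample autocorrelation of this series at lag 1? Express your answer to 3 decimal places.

0.556

Mean x̄ = (1.8 − 2.8 − 5.7 − 8.0 − 8.1 − 10.3 − 15.1 − 14.8)/8 = -7.8750
Deviations from mean: 9.6750, 5.0750, 2.1750, -0.1250, -0.2250, -2.4250, -7.2250, -6.9250
Numerator Σ_{t=1}^{7}(x_t−x̄)(x_{t+1}−x̄) = 127.9944
Denominator Σ(x_t−x̄)² = 230.1950
r_1 = 127.9944 / 230.1950 = 0.556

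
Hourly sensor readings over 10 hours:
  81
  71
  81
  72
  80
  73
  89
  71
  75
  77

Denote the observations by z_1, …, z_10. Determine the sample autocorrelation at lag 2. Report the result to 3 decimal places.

Mean z̄ = (81 + 71 + 81 + 72 + 80 + 73 + 89 + 71 + 75 + 77)/10 = 77.0000
Numerator Σ_{t=1}^{8}(z_t−z̄)(z_{t+2}−z̄) = 114.0000
Denominator Σ(z_t−z̄)² = 302.0000
r_2 = 114.0000 / 302.0000 = 0.377

0.377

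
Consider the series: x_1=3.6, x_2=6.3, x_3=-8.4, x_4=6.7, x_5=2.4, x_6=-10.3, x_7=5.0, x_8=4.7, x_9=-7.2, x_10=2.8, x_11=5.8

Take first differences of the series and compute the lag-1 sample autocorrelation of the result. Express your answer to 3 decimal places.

First differences Δx: 2.7, -14.7, 15.1, -4.3, -12.7, 15.3, -0.3, -11.9, 10.0, 3.0
Mean of differences = 0.2200
Numerator Σ(Δx_t−Δx̄)(Δx_{t+1}−Δx̄) = -555.5884
Denominator Σ(Δx_t−Δx̄)² = 1115.4760
r_1(Δx) = -555.5884 / 1115.4760 = -0.498

-0.498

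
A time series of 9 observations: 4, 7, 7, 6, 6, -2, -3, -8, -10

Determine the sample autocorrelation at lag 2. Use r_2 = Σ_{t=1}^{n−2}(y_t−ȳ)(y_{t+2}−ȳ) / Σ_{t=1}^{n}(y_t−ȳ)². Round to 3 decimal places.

0.324

Mean ȳ = (4 + 7 + 7 + 6 + 6 − 2 − 3 − 8 − 10)/9 = 0.7778
Σ(y_t−ȳ)(y_{t+2}−ȳ) = (20.0494) + (32.4938) + (32.4938) + (-14.5062) + (-19.7284) + (24.3827) + (40.7160) = 115.9012
Denominator Σ(y_t−ȳ)² = 357.5556
r_2 = 115.9012 / 357.5556 = 0.324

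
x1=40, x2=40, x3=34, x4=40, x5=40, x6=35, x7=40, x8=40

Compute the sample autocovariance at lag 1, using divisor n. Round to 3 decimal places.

Mean x̄ = (40 + 40 + 34 + 40 + 40 + 35 + 40 + 40)/8 = 38.6250
Σ_{t=1}^{7}(x_t−x̄)(x_{t+1}−x̄) = -17.0156
γ_1 = -17.0156 / 8 = -2.127

-2.127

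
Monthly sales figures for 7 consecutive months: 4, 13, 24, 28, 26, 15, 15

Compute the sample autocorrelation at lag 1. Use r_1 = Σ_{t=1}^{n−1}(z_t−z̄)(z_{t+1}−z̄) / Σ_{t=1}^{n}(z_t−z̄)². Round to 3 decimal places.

Mean z̄ = (4 + 13 + 24 + 28 + 26 + 15 + 15)/7 = 17.8571
Deviations from mean: -13.8571, -4.8571, 6.1429, 10.1429, 8.1429, -2.8571, -2.8571
Σ(z_t−z̄)(z_{t+1}−z̄) = (67.3061) + (-29.8367) + (62.3061) + (82.5918) + (-23.2653) + (8.1633) = 167.2653
Denominator Σ(z_t−z̄)² = 438.8571
r_1 = 167.2653 / 438.8571 = 0.381

0.381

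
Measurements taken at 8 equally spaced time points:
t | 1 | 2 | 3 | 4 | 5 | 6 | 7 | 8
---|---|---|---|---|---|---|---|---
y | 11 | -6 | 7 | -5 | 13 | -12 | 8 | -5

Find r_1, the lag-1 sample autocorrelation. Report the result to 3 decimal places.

-0.823

Mean ȳ = (11 − 6 + 7 − 5 + 13 − 12 + 8 − 5)/8 = 1.3750
Deviations from mean: 9.6250, -7.3750, 5.6250, -6.3750, 11.6250, -13.3750, 6.6250, -6.3750
Σ(y_t−ȳ)(y_{t+1}−ȳ) = (-70.9844) + (-41.4844) + (-35.8594) + (-74.1094) + (-155.4844) + (-88.6094) + (-42.2344) = -508.7656
Denominator Σ(y_t−ȳ)² = 617.8750
r_1 = -508.7656 / 617.8750 = -0.823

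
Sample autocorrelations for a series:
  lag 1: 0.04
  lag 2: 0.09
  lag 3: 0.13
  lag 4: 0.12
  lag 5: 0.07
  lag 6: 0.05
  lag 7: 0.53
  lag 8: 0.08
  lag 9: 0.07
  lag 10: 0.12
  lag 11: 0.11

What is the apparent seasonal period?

The largest autocorrelation is r_7 = 0.53; the remaining lags stay at or below 0.13.
The dominant spike at lag 7 indicates a seasonal period of 7.

7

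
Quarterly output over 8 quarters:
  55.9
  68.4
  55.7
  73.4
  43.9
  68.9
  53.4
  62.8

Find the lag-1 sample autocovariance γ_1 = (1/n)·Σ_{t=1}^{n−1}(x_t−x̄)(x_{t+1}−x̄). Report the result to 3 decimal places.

Mean x̄ = (55.9 + 68.4 + 55.7 + 73.4 + 43.9 + 68.9 + 53.4 + 62.8)/8 = 60.3000
Deviations: -4.4000, 8.1000, -4.6000, 13.1000, -16.4000, 8.6000, -6.9000, 2.5000
Σ_{t=1}^{7}(x_t−x̄)(x_{t+1}−x̄) = -565.6300
γ_1 = -565.6300 / 8 = -70.704

-70.704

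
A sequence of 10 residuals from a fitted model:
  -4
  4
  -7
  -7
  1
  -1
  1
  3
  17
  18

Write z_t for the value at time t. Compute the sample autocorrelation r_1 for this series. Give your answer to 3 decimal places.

Mean z̄ = (-4 + 4 − 7 − 7 + 1 − 1 + 1 + 3 + 17 + 18)/10 = 2.5000
Numerator Σ_{t=1}^{9}(z_t−z̄)(z_{t+1}−z̄) = 322.2500
Denominator Σ(z_t−z̄)² = 692.5000
r_1 = 322.2500 / 692.5000 = 0.465

0.465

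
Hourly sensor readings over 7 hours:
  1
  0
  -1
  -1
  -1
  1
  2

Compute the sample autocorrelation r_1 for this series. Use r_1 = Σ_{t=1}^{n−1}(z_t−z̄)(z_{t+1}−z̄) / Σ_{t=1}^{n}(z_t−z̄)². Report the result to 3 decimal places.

Mean z̄ = (1 + 0 − 1 − 1 − 1 + 1 + 2)/7 = 0.1429
Deviations from mean: 0.8571, -0.1429, -1.1429, -1.1429, -1.1429, 0.8571, 1.8571
Σ(z_t−z̄)(z_{t+1}−z̄) = (-0.1224) + (0.1633) + (1.3061) + (1.3061) + (-0.9796) + (1.5918) = 3.2653
Denominator Σ(z_t−z̄)² = 8.8571
r_1 = 3.2653 / 8.8571 = 0.369

0.369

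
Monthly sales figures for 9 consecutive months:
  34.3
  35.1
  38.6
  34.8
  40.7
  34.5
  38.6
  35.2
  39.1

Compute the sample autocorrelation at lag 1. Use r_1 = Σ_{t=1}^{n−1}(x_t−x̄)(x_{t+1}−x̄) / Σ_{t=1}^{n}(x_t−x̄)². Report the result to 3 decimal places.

-0.623

Mean x̄ = (34.3 + 35.1 + 38.6 + 34.8 + 40.7 + 34.5 + 38.6 + 35.2 + 39.1)/9 = 36.7667
Numerator Σ_{t=1}^{8}(x_t−x̄)(x_{t+1}−x̄) = -29.8844
Denominator Σ(x_t−x̄)² = 47.9600
r_1 = -29.8844 / 47.9600 = -0.623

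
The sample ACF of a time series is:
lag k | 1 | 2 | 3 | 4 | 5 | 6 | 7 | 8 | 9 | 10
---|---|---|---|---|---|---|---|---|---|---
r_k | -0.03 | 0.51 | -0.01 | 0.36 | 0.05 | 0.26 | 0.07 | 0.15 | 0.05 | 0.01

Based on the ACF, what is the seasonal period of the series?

2

The largest autocorrelation is r_2 = 0.51, with weaker echoes at lags 4 (0.36), 6 (0.26) and 8 (0.15); the remaining lags stay at or below 0.07.
The dominant spike at lag 2 indicates a seasonal period of 2.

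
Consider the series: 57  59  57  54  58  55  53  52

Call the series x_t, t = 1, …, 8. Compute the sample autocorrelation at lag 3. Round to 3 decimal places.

0.013

Mean x̄ = (57 + 59 + 57 + 54 + 58 + 55 + 53 + 52)/8 = 55.6250
Σ(x_t−x̄)(x_{t+3}−x̄) = (-2.2344) + (8.0156) + (-0.8594) + (4.2656) + (-8.6094) = 0.5781
Denominator Σ(x_t−x̄)² = 43.8750
r_3 = 0.5781 / 43.8750 = 0.013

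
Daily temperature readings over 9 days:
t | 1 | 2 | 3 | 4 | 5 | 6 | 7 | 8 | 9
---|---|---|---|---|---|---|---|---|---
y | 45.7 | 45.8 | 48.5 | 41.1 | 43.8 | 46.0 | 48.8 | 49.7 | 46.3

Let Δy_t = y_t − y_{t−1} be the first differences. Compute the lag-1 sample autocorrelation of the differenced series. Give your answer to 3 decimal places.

First differences Δy: 0.1, 2.7, -7.4, 2.7, 2.2, 2.8, 0.9, -3.4
Mean of differences = 0.0750
Numerator Σ(Δy_t−Δȳ)(Δy_{t+1}−Δȳ) = -28.4281
Denominator Σ(Δy_t−Δȳ)² = 94.3550
r_1(Δy) = -28.4281 / 94.3550 = -0.301

-0.301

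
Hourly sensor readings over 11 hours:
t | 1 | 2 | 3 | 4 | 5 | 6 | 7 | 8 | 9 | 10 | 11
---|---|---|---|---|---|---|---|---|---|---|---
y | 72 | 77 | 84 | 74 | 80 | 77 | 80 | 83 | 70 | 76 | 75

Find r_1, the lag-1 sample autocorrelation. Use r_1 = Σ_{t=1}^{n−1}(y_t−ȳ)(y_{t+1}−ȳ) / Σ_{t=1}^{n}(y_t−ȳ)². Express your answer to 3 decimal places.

Mean ȳ = (72 + 77 + 84 + 74 + 80 + 77 + 80 + 83 + 70 + 76 + 75)/11 = 77.0909
Numerator Σ_{t=1}^{10}(y_t−ȳ)(y_{t+1}−ȳ) = -45.7355
Denominator Σ(y_t−ȳ)² = 190.9091
r_1 = -45.7355 / 190.9091 = -0.240

-0.240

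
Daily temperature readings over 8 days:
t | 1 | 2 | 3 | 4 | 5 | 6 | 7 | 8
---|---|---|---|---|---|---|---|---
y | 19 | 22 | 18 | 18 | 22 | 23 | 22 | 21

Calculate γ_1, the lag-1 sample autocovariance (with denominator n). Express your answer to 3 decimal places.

Mean ȳ = (19 + 22 + 18 + 18 + 22 + 23 + 22 + 21)/8 = 20.6250
Σ_{t=1}^{7}(y_t−ȳ)(y_{t+1}−ȳ) = 4.4844
γ_1 = 4.4844 / 8 = 0.561

0.561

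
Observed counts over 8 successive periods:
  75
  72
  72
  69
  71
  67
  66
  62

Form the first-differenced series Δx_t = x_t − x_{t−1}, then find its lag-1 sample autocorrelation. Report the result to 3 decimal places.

First differences Δx: -3, 0, -3, 2, -4, -1, -4
Mean of differences = -1.8571
Numerator Σ(Δx_t−Δx̄)(Δx_{t+1}−Δx̄) = -20.5918
Denominator Σ(Δx_t−Δx̄)² = 30.8571
r_1(Δx) = -20.5918 / 30.8571 = -0.667

-0.667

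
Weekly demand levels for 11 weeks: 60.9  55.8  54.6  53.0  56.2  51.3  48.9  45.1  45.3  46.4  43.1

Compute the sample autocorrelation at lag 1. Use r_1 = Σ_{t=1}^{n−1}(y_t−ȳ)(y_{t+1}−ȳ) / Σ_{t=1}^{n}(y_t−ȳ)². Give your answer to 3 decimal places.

0.599

Mean ȳ = (60.9 + 55.8 + 54.6 + 53.0 + 56.2 + 51.3 + 48.9 + 45.1 + 45.3 + 46.4 + 43.1)/11 = 50.9636
Numerator Σ_{t=1}^{10}(y_t−ȳ)(y_{t+1}−ȳ) = 191.8214
Denominator Σ(y_t−ȳ)² = 320.4055
r_1 = 191.8214 / 320.4055 = 0.599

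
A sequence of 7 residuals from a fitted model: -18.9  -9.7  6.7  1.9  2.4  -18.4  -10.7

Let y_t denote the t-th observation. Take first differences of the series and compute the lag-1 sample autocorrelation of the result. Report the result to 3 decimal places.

First differences Δy: 9.2, 16.4, -4.8, 0.5, -20.8, 7.7
Mean of differences = 1.3667
Numerator Σ(Δy_t−Δȳ)(Δy_{t+1}−Δȳ) = -90.7778
Denominator Σ(Δy_t−Δȳ)² = 857.6133
r_1(Δy) = -90.7778 / 857.6133 = -0.106

-0.106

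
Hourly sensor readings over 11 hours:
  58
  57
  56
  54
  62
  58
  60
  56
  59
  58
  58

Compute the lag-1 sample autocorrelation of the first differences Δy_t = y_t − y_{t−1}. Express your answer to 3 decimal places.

First differences Δy: -1, -1, -2, 8, -4, 2, -4, 3, -1, 0
Mean of differences = 0.0000
Numerator Σ(Δy_t−Δȳ)(Δy_{t+1}−Δȳ) = -76.0000
Denominator Σ(Δy_t−Δȳ)² = 116.0000
r_1(Δy) = -76.0000 / 116.0000 = -0.655

-0.655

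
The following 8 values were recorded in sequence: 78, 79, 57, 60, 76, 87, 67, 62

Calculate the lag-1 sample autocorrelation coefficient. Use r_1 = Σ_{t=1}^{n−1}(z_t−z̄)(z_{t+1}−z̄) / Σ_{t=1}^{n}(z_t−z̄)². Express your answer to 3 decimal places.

0.118

Mean z̄ = (78 + 79 + 57 + 60 + 76 + 87 + 67 + 62)/8 = 70.7500
Deviations from mean: 7.2500, 8.2500, -13.7500, -10.7500, 5.2500, 16.2500, -3.7500, -8.7500
Numerator Σ_{t=1}^{7}(z_t−z̄)(z_{t+1}−z̄) = 94.9375
Denominator Σ(z_t−z̄)² = 807.5000
r_1 = 94.9375 / 807.5000 = 0.118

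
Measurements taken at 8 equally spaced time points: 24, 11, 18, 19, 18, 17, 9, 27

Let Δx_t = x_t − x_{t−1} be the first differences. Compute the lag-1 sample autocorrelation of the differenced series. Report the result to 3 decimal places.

First differences Δx: -13, 7, 1, -1, -1, -8, 18
Mean of differences = 0.4286
Numerator Σ(Δx_t−Δx̄)(Δx_{t+1}−Δx̄) = -219.3265
Denominator Σ(Δx_t−Δx̄)² = 607.7143
r_1(Δx) = -219.3265 / 607.7143 = -0.361

-0.361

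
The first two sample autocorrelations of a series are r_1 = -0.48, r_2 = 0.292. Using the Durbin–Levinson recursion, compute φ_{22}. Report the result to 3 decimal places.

φ_{22} = (r_2 − r_1²) / (1 − r_1²)
r_1² = (-0.48)² = 0.2304
Numerator = 0.292 − 0.2304 = 0.0616; denominator = 1 − 0.2304 = 0.7696
φ_{22} = 0.0616 / 0.7696 = 0.080

0.080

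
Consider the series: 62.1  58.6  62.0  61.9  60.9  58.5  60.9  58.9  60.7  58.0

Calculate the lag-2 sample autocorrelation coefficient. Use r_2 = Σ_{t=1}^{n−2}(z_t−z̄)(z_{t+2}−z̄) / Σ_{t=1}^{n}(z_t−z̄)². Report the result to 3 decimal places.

0.213

Mean z̄ = (62.1 + 58.6 + 62.0 + 61.9 + 60.9 + 58.5 + 60.9 + 58.9 + 60.7 + 58.0)/10 = 60.2500
Numerator Σ_{t=1}^{8}(z_t−z̄)(z_{t+2}−z̄) = 4.8800
Denominator Σ(z_t−z̄)² = 22.9250
r_2 = 4.8800 / 22.9250 = 0.213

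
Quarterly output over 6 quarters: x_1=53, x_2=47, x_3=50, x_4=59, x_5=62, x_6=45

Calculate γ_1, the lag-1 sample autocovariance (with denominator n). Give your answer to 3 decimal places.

-2.685

Mean x̄ = (53 + 47 + 50 + 59 + 62 + 45)/6 = 52.6667
Σ_{t=1}^{5}(x_t−x̄)(x_{t+1}−x̄) = -16.1111
γ_1 = -16.1111 / 6 = -2.685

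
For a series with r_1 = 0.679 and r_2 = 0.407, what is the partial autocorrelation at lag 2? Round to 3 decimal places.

φ_{22} = (r_2 − r_1²) / (1 − r_1²)
r_1² = (0.679)² = 0.461041
Numerator = 0.407 − 0.4610 = -0.0540; denominator = 1 − 0.4610 = 0.5390
φ_{22} = -0.0540 / 0.5390 = -0.100

-0.100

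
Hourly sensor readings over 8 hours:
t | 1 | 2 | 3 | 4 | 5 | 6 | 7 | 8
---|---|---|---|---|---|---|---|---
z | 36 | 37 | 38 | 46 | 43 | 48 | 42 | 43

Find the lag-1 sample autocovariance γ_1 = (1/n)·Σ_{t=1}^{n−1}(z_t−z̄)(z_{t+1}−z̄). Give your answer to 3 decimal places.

Mean z̄ = (36 + 37 + 38 + 46 + 43 + 48 + 42 + 43)/8 = 41.6250
Deviations: -5.6250, -4.6250, -3.6250, 4.3750, 1.3750, 6.3750, 0.3750, 1.3750
Σ_{t=1}^{7}(z_t−z̄)(z_{t+1}−z̄) = 44.6094
γ_1 = 44.6094 / 8 = 5.576

5.576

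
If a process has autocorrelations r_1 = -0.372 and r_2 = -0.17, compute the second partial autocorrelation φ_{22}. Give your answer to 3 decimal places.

φ_{22} = (r_2 − r_1²) / (1 − r_1²)
r_1² = (-0.372)² = 0.138384
Numerator = -0.17 − 0.1384 = -0.3084; denominator = 1 − 0.1384 = 0.8616
φ_{22} = -0.3084 / 0.8616 = -0.358

-0.358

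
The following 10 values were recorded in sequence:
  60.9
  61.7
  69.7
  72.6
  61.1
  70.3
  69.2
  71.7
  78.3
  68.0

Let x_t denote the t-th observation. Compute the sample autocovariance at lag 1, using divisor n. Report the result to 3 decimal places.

Mean x̄ = (60.9 + 61.7 + 69.7 + 72.6 + 61.1 + 70.3 + 69.2 + 71.7 + 78.3 + 68.0)/10 = 68.3500
Σ_{t=1}^{9}(x_t−x̄)(x_{t+1}−x̄) = 35.7075
γ_1 = 35.7075 / 10 = 3.571

3.571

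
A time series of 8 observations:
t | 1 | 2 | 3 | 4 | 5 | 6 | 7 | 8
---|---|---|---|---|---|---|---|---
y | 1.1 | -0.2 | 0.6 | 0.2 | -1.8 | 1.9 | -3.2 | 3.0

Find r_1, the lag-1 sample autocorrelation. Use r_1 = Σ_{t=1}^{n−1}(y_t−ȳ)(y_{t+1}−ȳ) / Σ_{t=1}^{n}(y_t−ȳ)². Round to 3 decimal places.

Mean ȳ = (1.1 − 0.2 + 0.6 + 0.2 − 1.8 + 1.9 − 3.2 + 3.0)/8 = 0.2000
Deviations from mean: 0.9000, -0.4000, 0.4000, 0.0000, -2.0000, 1.7000, -3.4000, 2.8000
Σ(y_t−ȳ)(y_{t+1}−ȳ) = (-0.3600) + (-0.1600) + (0.0000) + (0.0000) + (-3.4000) + (-5.7800) + (-9.5200) = -19.2200
Denominator Σ(y_t−ȳ)² = 27.4200
r_1 = -19.2200 / 27.4200 = -0.701

-0.701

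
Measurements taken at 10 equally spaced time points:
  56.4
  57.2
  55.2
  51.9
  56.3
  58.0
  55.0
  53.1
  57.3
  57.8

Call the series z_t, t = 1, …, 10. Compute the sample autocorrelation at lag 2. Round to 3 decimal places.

Mean z̄ = (56.4 + 57.2 + 55.2 + 51.9 + 56.3 + 58.0 + 55.0 + 53.1 + 57.3 + 57.8)/10 = 55.8200
Numerator Σ_{t=1}^{8}(z_t−z̄)(z_{t+2}−z̄) = -27.5348
Denominator Σ(z_t−z̄)² = 37.1560
r_2 = -27.5348 / 37.1560 = -0.741

-0.741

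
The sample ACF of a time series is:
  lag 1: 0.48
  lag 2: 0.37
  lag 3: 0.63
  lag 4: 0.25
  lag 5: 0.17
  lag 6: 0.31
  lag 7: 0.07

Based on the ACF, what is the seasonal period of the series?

3

The largest autocorrelation is r_3 = 0.63; the remaining lags stay at or below 0.48. The elevated value at lag 1 (0.48), dropping to 0.37 at lag 2, reflects decaying short-term dependence rather than seasonality.
The dominant spike at lag 3 indicates a seasonal period of 3.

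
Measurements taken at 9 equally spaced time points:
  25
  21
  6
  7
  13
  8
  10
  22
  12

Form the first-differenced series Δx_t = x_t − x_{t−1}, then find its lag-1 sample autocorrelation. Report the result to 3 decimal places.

-0.162

First differences Δx: -4, -15, 1, 6, -5, 2, 12, -10
Mean of differences = -1.6250
Numerator Σ(Δx_t−Δx̄)(Δx_{t+1}−Δx̄) = -86.0156
Denominator Σ(Δx_t−Δx̄)² = 529.8750
r_1(Δx) = -86.0156 / 529.8750 = -0.162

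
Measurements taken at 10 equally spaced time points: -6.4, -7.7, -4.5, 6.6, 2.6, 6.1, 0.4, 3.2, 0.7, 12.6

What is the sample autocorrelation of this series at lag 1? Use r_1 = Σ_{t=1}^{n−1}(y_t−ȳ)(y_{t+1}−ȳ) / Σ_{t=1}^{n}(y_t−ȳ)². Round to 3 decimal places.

0.251

Mean ȳ = (-6.4 − 7.7 − 4.5 + 6.6 + 2.6 + 6.1 + 0.4 + 3.2 + 0.7 + 12.6)/10 = 1.3600
Numerator Σ_{t=1}^{9}(y_t−ȳ)(y_{t+1}−ȳ) = 90.1164
Denominator Σ(y_t−ȳ)² = 359.1840
r_1 = 90.1164 / 359.1840 = 0.251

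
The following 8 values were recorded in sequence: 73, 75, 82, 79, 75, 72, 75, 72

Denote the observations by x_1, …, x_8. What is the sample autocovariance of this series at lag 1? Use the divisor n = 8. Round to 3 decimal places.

Mean x̄ = (73 + 75 + 82 + 79 + 75 + 72 + 75 + 72)/8 = 75.3750
Deviations: -2.3750, -0.3750, 6.6250, 3.6250, -0.3750, -3.3750, -0.3750, -3.3750
Σ_{t=1}^{7}(x_t−x̄)(x_{t+1}−x̄) = 24.8594
γ_1 = 24.8594 / 8 = 3.107

3.107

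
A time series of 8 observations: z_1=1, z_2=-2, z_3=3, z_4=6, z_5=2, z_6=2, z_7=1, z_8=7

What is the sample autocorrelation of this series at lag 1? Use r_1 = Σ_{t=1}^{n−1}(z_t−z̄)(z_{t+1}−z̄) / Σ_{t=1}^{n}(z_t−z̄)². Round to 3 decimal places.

Mean z̄ = (1 − 2 + 3 + 6 + 2 + 2 + 1 + 7)/8 = 2.5000
Deviations from mean: -1.5000, -4.5000, 0.5000, 3.5000, -0.5000, -0.5000, -1.5000, 4.5000
Numerator Σ_{t=1}^{7}(z_t−z̄)(z_{t+1}−z̄) = -1.2500
Denominator Σ(z_t−z̄)² = 58.0000
r_1 = -1.2500 / 58.0000 = -0.022

-0.022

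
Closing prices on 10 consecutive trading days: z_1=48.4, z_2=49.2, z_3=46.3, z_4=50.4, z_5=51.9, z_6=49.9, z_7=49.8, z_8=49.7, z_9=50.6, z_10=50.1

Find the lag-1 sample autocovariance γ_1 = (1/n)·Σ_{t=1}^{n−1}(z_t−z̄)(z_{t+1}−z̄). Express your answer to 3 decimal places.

Mean z̄ = (48.4 + 49.2 + 46.3 + 50.4 + 51.9 + 49.9 + 49.8 + 49.7 + 50.6 + 50.1)/10 = 49.6300
Σ_{t=1}^{9}(z_t−z̄)(z_{t+1}−z̄) = 2.3391
γ_1 = 2.3391 / 10 = 0.234

0.234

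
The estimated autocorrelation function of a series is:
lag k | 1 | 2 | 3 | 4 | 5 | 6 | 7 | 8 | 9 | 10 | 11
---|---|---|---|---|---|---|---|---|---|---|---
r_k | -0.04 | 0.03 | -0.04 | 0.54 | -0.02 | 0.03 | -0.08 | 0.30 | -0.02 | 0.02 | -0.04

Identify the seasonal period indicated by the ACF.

The largest autocorrelation is r_4 = 0.54, with a weaker echo at lag 8 (0.30); the remaining lags stay at or below 0.03.
The dominant spike at lag 4 indicates a seasonal period of 4.

4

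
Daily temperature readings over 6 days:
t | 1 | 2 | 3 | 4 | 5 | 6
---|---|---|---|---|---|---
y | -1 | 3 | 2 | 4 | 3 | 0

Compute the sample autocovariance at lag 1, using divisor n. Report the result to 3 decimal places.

Mean ȳ = (-1 + 3 + 2 + 4 + 3 + 0)/6 = 1.8333
Deviations: -2.8333, 1.1667, 0.1667, 2.1667, 1.1667, -1.8333
Σ_{t=1}^{5}(y_t−ȳ)(y_{t+1}−ȳ) = -2.3611
γ_1 = -2.3611 / 6 = -0.394

-0.394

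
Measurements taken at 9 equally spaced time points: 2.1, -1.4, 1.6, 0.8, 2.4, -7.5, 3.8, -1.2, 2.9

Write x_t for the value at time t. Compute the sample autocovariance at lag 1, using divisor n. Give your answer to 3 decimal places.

-6.232

Mean x̄ = (2.1 − 1.4 + 1.6 + 0.8 + 2.4 − 7.5 + 3.8 − 1.2 + 2.9)/9 = 0.3889
Σ_{t=1}^{8}(x_t−x̄)(x_{t+1}−x̄) = -56.0879
γ_1 = -56.0879 / 9 = -6.232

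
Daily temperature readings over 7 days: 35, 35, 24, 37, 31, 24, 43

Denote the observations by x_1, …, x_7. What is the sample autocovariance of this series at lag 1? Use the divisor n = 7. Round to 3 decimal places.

-19.155

Mean x̄ = (35 + 35 + 24 + 37 + 31 + 24 + 43)/7 = 32.7143
Σ_{t=1}^{6}(x_t−x̄)(x_{t+1}−x̄) = -134.0816
γ_1 = -134.0816 / 7 = -19.155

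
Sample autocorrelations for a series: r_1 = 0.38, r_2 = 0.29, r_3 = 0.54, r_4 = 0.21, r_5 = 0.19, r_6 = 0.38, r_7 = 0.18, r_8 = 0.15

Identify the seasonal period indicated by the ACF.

3

The largest autocorrelation is r_3 = 0.54; the remaining lags stay at or below 0.38. The elevated value at lag 1 (0.38), dropping to 0.29 at lag 2, reflects decaying short-term dependence rather than seasonality.
The dominant spike at lag 3 indicates a seasonal period of 3.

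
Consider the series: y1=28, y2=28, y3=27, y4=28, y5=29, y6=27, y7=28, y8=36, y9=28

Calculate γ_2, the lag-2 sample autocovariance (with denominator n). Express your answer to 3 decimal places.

-1.048

Mean ȳ = (28 + 28 + 27 + 28 + 29 + 27 + 28 + 36 + 28)/9 = 28.7778
Σ_{t=1}^{7}(y_t−ȳ)(y_{t+2}−ȳ) = -9.4321
γ_2 = -9.4321 / 9 = -1.048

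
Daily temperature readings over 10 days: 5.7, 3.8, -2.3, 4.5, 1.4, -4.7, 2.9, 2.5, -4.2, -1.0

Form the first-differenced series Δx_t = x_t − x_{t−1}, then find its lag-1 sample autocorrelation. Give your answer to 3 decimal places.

First differences Δx: -1.9, -6.1, 6.8, -3.1, -6.1, 7.6, -0.4, -6.7, 3.2
Mean of differences = -0.7444
Numerator Σ(Δx_t−Δx̄)(Δx_{t+1}−Δx̄) = -106.7298
Denominator Σ(Δx_t−Δx̄)² = 241.9422
r_1(Δx) = -106.7298 / 241.9422 = -0.441

-0.441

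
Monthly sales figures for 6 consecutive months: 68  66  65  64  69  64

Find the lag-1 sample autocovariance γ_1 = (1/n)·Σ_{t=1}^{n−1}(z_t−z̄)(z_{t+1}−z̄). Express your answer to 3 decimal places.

-1.667

Mean z̄ = (68 + 66 + 65 + 64 + 69 + 64)/6 = 66.0000
Σ_{t=1}^{5}(z_t−z̄)(z_{t+1}−z̄) = -10.0000
γ_1 = -10.0000 / 6 = -1.667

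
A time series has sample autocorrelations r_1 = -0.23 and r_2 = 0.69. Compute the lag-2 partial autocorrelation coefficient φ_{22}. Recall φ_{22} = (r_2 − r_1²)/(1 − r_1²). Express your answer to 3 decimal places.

φ_{22} = (r_2 − r_1²) / (1 − r_1²)
r_1² = (-0.23)² = 0.0529
Numerator = 0.69 − 0.0529 = 0.6371; denominator = 1 − 0.0529 = 0.9471
φ_{22} = 0.6371 / 0.9471 = 0.673

0.673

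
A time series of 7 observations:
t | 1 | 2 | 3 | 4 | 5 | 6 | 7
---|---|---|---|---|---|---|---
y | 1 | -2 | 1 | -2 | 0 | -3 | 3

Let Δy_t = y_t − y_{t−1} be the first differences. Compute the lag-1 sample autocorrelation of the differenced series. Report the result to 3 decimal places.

First differences Δy: -3, 3, -3, 2, -3, 6
Mean of differences = 0.3333
Numerator Σ(Δy_t−Δȳ)(Δy_{t+1}−Δȳ) = -47.7778
Denominator Σ(Δy_t−Δȳ)² = 75.3333
r_1(Δy) = -47.7778 / 75.3333 = -0.634

-0.634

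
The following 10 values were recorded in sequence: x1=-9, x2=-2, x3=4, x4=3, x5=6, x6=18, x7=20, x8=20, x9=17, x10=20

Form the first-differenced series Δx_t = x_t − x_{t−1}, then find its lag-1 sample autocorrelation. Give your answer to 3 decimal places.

0.074

First differences Δx: 7, 6, -1, 3, 12, 2, 0, -3, 3
Mean of differences = 3.2222
Numerator Σ(Δx_t−Δx̄)(Δx_{t+1}−Δx̄) = 12.3951
Denominator Σ(Δx_t−Δx̄)² = 167.5556
r_1(Δx) = 12.3951 / 167.5556 = 0.074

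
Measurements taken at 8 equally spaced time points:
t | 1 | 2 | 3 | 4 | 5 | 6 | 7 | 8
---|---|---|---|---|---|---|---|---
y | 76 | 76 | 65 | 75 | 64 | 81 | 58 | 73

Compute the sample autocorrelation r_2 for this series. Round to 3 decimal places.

0.432

Mean ȳ = (76 + 76 + 65 + 75 + 64 + 81 + 58 + 73)/8 = 71.0000
Deviations from mean: 5.0000, 5.0000, -6.0000, 4.0000, -7.0000, 10.0000, -13.0000, 2.0000
Σ(y_t−ȳ)(y_{t+2}−ȳ) = (-30.0000) + (20.0000) + (42.0000) + (40.0000) + (91.0000) + (20.0000) = 183.0000
Denominator Σ(y_t−ȳ)² = 424.0000
r_2 = 183.0000 / 424.0000 = 0.432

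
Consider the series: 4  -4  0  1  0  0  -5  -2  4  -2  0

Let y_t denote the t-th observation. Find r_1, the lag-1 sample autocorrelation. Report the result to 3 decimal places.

-0.311

Mean ȳ = (4 − 4 + 0 + 1 + 0 + 0 − 5 − 2 + 4 − 2 + 0)/11 = -0.3636
Numerator Σ_{t=1}^{10}(y_t−ȳ)(y_{t+1}−ȳ) = -25.0413
Denominator Σ(y_t−ȳ)² = 80.5455
r_1 = -25.0413 / 80.5455 = -0.311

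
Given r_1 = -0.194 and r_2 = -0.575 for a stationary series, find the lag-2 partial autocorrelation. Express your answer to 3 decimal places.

-0.637

φ_{22} = (r_2 − r_1²) / (1 − r_1²)
r_1² = (-0.194)² = 0.037636
Numerator = -0.575 − 0.0376 = -0.6126; denominator = 1 − 0.0376 = 0.9624
φ_{22} = -0.6126 / 0.9624 = -0.637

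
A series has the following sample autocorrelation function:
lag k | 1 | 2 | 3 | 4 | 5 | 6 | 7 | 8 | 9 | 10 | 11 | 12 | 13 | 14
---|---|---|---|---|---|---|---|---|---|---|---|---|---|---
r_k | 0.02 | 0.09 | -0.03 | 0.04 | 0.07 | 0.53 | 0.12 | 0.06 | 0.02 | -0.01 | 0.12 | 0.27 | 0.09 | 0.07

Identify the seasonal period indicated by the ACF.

6

The largest autocorrelation is r_6 = 0.53, with a weaker echo at lag 12 (0.27); the remaining lags stay at or below 0.12.
The dominant spike at lag 6 indicates a seasonal period of 6.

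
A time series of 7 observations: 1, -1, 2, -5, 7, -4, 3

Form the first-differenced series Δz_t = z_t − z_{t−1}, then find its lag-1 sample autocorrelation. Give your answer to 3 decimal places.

-0.850

First differences Δz: -2, 3, -7, 12, -11, 7
Mean of differences = 0.3333
Numerator Σ(Δz_t−Δz̄)(Δz_{t+1}−Δz̄) = -319.1111
Denominator Σ(Δz_t−Δz̄)² = 375.3333
r_1(Δz) = -319.1111 / 375.3333 = -0.850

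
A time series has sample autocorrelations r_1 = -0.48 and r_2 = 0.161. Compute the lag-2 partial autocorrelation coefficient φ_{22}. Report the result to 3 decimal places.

φ_{22} = (r_2 − r_1²) / (1 − r_1²)
r_1² = (-0.48)² = 0.2304
Numerator = 0.161 − 0.2304 = -0.0694; denominator = 1 − 0.2304 = 0.7696
φ_{22} = -0.0694 / 0.7696 = -0.090

-0.090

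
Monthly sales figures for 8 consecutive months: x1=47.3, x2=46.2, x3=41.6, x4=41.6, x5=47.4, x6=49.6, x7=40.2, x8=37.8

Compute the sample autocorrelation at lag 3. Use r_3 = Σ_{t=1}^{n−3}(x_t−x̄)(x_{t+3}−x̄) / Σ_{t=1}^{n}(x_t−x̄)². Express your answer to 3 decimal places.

-0.210

Mean x̄ = (47.3 + 46.2 + 41.6 + 41.6 + 47.4 + 49.6 + 40.2 + 37.8)/8 = 43.9625
Deviations from mean: 3.3375, 2.2375, -2.3625, -2.3625, 3.4375, 5.6375, -3.7625, -6.1625
Σ(x_t−x̄)(x_{t+3}−x̄) = (-7.8848) + (7.6914) + (-13.3186) + (8.8889) + (-21.1836) = -25.8067
Denominator Σ(x_t−x̄)² = 123.0388
r_3 = -25.8067 / 123.0388 = -0.210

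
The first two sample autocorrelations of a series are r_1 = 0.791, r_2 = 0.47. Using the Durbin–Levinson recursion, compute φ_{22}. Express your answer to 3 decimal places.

-0.416

φ_{22} = (r_2 − r_1²) / (1 − r_1²)
r_1² = (0.791)² = 0.625681
Numerator = 0.47 − 0.6257 = -0.1557; denominator = 1 − 0.6257 = 0.3743
φ_{22} = -0.1557 / 0.3743 = -0.416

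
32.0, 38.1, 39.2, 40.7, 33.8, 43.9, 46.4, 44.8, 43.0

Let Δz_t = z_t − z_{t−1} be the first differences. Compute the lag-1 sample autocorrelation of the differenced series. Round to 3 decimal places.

First differences Δz: 6.1, 1.1, 1.5, -6.9, 10.1, 2.5, -1.6, -1.8
Mean of differences = 1.3750
Numerator Σ(Δz_t−Δz̄)(Δz_{t+1}−Δz̄) = -58.6531
Denominator Σ(Δz_t−Δz̄)² = 187.2150
r_1(Δz) = -58.6531 / 187.2150 = -0.313

-0.313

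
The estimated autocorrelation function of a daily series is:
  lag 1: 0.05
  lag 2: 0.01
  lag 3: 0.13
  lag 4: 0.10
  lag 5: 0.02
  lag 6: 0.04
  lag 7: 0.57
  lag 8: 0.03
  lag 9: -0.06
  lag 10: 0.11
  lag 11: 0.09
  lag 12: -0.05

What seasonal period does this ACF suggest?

The largest autocorrelation is r_7 = 0.57; the remaining lags stay at or below 0.13.
The dominant spike at lag 7 indicates a seasonal period of 7.

7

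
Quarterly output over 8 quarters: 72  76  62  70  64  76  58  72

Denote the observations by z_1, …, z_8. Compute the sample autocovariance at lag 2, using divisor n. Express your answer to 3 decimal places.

12.859

Mean z̄ = (72 + 76 + 62 + 70 + 64 + 76 + 58 + 72)/8 = 68.7500
Σ_{t=1}^{6}(z_t−z̄)(z_{t+2}−z̄) = 102.8750
γ_2 = 102.8750 / 8 = 12.859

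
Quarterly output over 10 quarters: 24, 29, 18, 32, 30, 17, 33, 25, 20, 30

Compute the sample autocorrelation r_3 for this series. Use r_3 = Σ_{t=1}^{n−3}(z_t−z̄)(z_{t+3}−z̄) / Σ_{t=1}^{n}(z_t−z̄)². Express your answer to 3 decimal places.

0.621

Mean z̄ = (24 + 29 + 18 + 32 + 30 + 17 + 33 + 25 + 20 + 30)/10 = 25.8000
Numerator Σ_{t=1}^{7}(z_t−z̄)(z_{t+3}−z̄) = 193.4800
Denominator Σ(z_t−z̄)² = 311.6000
r_3 = 193.4800 / 311.6000 = 0.621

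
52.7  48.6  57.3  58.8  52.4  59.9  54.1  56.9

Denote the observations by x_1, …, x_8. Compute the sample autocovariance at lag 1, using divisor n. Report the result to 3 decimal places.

Mean x̄ = (52.7 + 48.6 + 57.3 + 58.8 + 52.4 + 59.9 + 54.1 + 56.9)/8 = 55.0875
Deviations: -2.3875, -6.4875, 2.2125, 3.7125, -2.6875, 4.8125, -0.9875, 1.8125
Σ_{t=1}^{7}(x_t−x̄)(x_{t+1}−x̄) = -20.1039
γ_1 = -20.1039 / 8 = -2.513

-2.513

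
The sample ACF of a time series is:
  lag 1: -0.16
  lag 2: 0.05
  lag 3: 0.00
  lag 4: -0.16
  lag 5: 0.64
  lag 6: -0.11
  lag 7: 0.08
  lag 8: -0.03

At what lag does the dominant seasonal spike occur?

The largest autocorrelation is r_5 = 0.64; the remaining lags stay at or below 0.08.
The dominant spike at lag 5 indicates a seasonal period of 5.

5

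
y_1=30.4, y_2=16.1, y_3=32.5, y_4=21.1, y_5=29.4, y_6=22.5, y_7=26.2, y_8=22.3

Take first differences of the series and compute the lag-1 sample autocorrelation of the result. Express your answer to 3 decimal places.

-0.815

First differences Δy: -14.3, 16.4, -11.4, 8.3, -6.9, 3.7, -3.9
Mean of differences = -1.1571
Numerator Σ(Δy_t−Δȳ)(Δy_{t+1}−Δȳ) = -602.9818
Denominator Σ(Δy_t−Δȳ)² = 739.4371
r_1(Δy) = -602.9818 / 739.4371 = -0.815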